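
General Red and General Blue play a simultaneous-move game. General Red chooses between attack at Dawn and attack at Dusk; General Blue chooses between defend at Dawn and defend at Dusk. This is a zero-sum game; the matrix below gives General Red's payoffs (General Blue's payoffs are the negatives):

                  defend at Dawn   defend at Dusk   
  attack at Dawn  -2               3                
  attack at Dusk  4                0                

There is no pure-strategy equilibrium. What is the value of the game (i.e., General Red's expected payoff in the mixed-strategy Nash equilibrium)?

v = 4/3

General Blue's mix must leave General Red indifferent between attack at Dawn and attack at Dusk.
  General Red's expected payoff from attack at Dawn: q·(-2) + (1−q)·3 = -5q + 3
  General Red's expected payoff from attack at Dusk: q·4 + (1−q)·0 = 4q
  -5q + 3 = 4q  ⇒  -9q = -3  ⇒  q = 1/3.
The value is General Red's expected payoff against this mix (using attack at Dawn): (1/3)·(-2) + (2/3)·3 = 4/3.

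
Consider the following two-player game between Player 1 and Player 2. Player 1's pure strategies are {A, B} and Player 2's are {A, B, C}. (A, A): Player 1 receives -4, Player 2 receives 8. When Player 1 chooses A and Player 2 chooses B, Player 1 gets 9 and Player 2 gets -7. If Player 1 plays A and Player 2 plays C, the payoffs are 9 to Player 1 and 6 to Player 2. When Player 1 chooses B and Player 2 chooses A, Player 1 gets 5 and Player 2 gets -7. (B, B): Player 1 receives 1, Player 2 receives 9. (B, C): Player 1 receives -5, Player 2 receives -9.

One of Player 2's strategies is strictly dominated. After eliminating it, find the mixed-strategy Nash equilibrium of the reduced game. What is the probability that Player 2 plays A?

Player 2's strategy C is strictly dominated by A: 8 > 6 and -7 > -9. Eliminate C.
Player 2's mix must leave Player 1 indifferent between A and B.
  Player 1's payoff to A: q·(-4) + (1−q)·9 = -13q + 9
  Player 1's payoff to B: q·5 + (1−q)·1 = 4q + 1
  -13q + 9 = 4q + 1  ⇒  -17q = -8  ⇒  q = 8/17.

q = 8/17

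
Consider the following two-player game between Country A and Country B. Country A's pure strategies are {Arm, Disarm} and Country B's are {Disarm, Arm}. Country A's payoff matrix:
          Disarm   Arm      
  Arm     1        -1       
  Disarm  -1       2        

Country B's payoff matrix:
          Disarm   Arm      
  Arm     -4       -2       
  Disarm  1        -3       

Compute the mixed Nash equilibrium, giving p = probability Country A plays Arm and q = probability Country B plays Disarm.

In a mixed equilibrium Country B is indifferent between Disarm and Arm; this condition fixes p.
  Country B's payoff to Disarm: p·(-4) + (1−p)·1 = -5p + 1
  Country B's payoff to Arm: p·(-2) + (1−p)·(-3) = p - 3
  -5p + 1 = p - 3  ⇒  -6p = -4  ⇒  p = 2/3.
Set Country A's expected payoff from Arm equal to that from Disarm:
  Country A's payoff to Arm: q·1 + (1−q)·(-1) = 2q - 1
  Country A's payoff to Disarm: q·(-1) + (1−q)·2 = -3q + 2
  2q - 1 = -3q + 2  ⇒  5q = 3  ⇒  q = 3/5.

p = 2/3, q = 3/5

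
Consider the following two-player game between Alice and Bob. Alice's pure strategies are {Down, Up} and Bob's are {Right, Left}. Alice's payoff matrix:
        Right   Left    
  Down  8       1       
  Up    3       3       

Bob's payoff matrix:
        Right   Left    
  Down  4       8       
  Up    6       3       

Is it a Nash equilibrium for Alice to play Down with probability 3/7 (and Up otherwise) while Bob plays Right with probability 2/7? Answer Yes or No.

Yes

Check Bob's indifference given Alice's mix p = 3/7:
  payoff from Right = 36/7; payoff from Left = 36/7 — equal.
Check Alice's indifference given Bob's mix q = 2/7:
  payoff from Down = 3; payoff from Up = 3 — equal.
Both players are indifferent, so neither can profitably deviate.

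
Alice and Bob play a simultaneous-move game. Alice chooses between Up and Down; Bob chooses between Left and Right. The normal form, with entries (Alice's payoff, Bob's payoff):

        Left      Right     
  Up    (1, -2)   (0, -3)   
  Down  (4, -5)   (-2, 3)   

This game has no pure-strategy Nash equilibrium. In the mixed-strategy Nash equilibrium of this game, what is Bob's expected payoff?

-7/3

In a mixed equilibrium Bob is indifferent between Left and Right; this condition fixes p.
  Bob's expected payoff from Left: p·(-2) + (1−p)·(-5) = 3p - 5
  Bob's expected payoff from Right: p·(-3) + (1−p)·3 = -6p + 3
  3p - 5 = -6p + 3  ⇒  9p = 8  ⇒  p = 8/9.
At equilibrium Bob is indifferent across columns, so Bob's payoff equals the payoff from Left: (8/9)·(-2) + (1/9)·(-5) = -7/3.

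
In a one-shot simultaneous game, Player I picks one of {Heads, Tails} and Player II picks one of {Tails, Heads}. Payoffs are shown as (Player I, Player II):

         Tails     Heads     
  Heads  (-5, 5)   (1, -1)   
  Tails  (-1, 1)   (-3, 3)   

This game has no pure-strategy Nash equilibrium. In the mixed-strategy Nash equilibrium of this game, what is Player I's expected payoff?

Player I's indifference between Heads and Tails determines Player II's mixing probability q:
  Player I's payoff from Heads: q·(-5) + (1−q)·1 = -6q + 1
  Player I's payoff from Tails: q·(-1) + (1−q)·(-3) = 2q - 3
  -6q + 1 = 2q - 3  ⇒  -8q = -4  ⇒  q = 1/2.
At equilibrium Player I is indifferent across rows, so Player I's payoff equals the payoff from Heads: (1/2)·(-5) + (1/2)·1 = -2.

-2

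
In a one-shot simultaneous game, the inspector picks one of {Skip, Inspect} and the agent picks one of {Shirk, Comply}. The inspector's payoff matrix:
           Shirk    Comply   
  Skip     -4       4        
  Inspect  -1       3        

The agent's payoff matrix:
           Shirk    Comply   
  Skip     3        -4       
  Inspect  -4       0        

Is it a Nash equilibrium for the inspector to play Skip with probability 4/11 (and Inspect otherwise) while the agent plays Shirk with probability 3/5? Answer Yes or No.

No

Given the agent's mix q = 3/5, the inspector's payoff from Skip is -4/5 but from Inspect is 3/5. The inspector strictly prefers Inspect, so the inspector would not mix.
So the proposed profile is not a Nash equilibrium.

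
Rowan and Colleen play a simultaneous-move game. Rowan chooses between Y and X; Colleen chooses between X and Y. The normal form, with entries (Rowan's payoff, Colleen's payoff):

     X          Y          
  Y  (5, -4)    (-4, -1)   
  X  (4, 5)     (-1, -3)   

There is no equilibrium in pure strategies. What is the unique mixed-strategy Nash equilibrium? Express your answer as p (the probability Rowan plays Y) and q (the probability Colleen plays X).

For Colleen to be willing to mix, Colleen must be indifferent between X and Y, which pins down Rowan's mix.
  Colleen's payoff from X: p·(-4) + (1−p)·5 = -9p + 5
  Colleen's payoff from Y: p·(-1) + (1−p)·(-3) = 2p - 3
  -9p + 5 = 2p - 3  ⇒  -11p = -8  ⇒  p = 8/11.
Colleen's mix must leave Rowan indifferent between Y and X.
  Rowan's expected payoff from Y: q·5 + (1−q)·(-4) = 9q - 4
  Rowan's expected payoff from X: q·4 + (1−q)·(-1) = 5q - 1
  9q - 4 = 5q - 1  ⇒  4q = 3  ⇒  q = 3/4.

p = 8/11, q = 3/4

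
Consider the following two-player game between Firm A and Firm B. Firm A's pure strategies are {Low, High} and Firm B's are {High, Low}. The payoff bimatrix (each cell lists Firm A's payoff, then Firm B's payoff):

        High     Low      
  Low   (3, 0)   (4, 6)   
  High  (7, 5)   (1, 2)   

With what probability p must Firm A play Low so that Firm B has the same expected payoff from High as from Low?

Set Firm B's expected payoff from High equal to that from Low:
  Firm B's payoff to High: p·0 + (1−p)·5 = -5p + 5
  Firm B's payoff to Low: p·6 + (1−p)·2 = 4p + 2
  -5p + 5 = 4p + 2  ⇒  -9p = -3  ⇒  p = 1/3.

p = 1/3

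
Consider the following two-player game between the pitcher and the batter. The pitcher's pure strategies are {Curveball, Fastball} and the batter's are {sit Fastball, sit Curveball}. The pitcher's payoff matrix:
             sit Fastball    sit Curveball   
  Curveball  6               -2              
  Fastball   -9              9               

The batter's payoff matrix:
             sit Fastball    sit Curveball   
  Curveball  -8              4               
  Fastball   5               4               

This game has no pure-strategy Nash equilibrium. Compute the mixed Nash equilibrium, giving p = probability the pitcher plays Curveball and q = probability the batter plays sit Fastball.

p = 1/13, q = 11/26

The batter's indifference between sit Fastball and sit Curveball determines the pitcher's mixing probability p:
  the batter's expected payoff from sit Fastball: p·(-8) + (1−p)·5 = -13p + 5
  the batter's expected payoff from sit Curveball: p·4 + (1−p)·4 = 4
  -13p + 5 = 4  ⇒  -13p = -1  ⇒  p = 1/13.
The batter's mix must leave the pitcher indifferent between Curveball and Fastball.
  the pitcher's expected payoff from Curveball: q·6 + (1−q)·(-2) = 8q - 2
  the pitcher's expected payoff from Fastball: q·(-9) + (1−q)·9 = -18q + 9
  8q - 2 = -18q + 9  ⇒  26q = 11  ⇒  q = 11/26.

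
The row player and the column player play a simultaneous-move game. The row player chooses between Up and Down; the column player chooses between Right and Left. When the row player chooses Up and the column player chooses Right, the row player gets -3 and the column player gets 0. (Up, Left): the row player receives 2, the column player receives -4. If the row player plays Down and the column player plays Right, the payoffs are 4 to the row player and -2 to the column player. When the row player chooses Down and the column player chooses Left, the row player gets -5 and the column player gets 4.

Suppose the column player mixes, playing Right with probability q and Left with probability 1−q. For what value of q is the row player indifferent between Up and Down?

The row player's indifference between Up and Down determines the column player's mixing probability q:
  the row player's payoff to Up: q·(-3) + (1−q)·2 = -5q + 2
  the row player's payoff to Down: q·4 + (1−q)·(-5) = 9q - 5
  -5q + 2 = 9q - 5  ⇒  -14q = -7  ⇒  q = 1/2.

q = 1/2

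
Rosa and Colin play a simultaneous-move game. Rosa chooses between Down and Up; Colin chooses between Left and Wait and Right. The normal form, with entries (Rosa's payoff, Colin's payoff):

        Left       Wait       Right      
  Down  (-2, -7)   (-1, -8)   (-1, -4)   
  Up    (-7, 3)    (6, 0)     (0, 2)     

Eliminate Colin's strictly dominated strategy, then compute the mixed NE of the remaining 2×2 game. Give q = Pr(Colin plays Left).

Colin's strategy Wait is strictly dominated by Left: -7 > -8 and 3 > 0. Eliminate Wait.
Colin's mix must leave Rosa indifferent between Down and Up.
  Rosa's expected payoff from Down: q·(-2) + (1−q)·(-1) = -q - 1
  Rosa's expected payoff from Up: q·(-7) + (1−q)·0 = -7q
  -q - 1 = -7q  ⇒  6q = 1  ⇒  q = 1/6.

q = 1/6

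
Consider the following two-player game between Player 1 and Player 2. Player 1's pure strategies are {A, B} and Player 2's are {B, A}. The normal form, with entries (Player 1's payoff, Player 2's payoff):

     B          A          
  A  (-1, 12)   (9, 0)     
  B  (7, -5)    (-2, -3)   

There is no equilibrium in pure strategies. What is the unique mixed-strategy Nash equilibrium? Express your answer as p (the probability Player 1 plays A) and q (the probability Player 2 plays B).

p = 1/7, q = 11/19

Player 2's indifference between B and A determines Player 1's mixing probability p:
  Player 2's expected payoff from B: p·12 + (1−p)·(-5) = 17p - 5
  Player 2's expected payoff from A: p·0 + (1−p)·(-3) = 3p - 3
  17p - 5 = 3p - 3  ⇒  14p = 2  ⇒  p = 1/7.
In a mixed equilibrium Player 1 is indifferent between A and B; this condition fixes q.
  Player 1's expected payoff from A: q·(-1) + (1−q)·9 = -10q + 9
  Player 1's expected payoff from B: q·7 + (1−q)·(-2) = 9q - 2
  -10q + 9 = 9q - 2  ⇒  -19q = -11  ⇒  q = 11/19.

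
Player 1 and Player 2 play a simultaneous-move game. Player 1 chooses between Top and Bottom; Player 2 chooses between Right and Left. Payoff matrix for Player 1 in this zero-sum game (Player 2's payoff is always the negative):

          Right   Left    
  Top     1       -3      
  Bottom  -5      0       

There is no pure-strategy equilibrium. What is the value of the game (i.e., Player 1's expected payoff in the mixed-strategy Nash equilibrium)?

Set Player 1's expected payoff from Top equal to that from Bottom:
  Player 1's payoff from Top: q·1 + (1−q)·(-3) = 4q - 3
  Player 1's payoff from Bottom: q·(-5) + (1−q)·0 = -5q
  4q - 3 = -5q  ⇒  9q = 3  ⇒  q = 1/3.
The value is Player 1's expected payoff against this mix (using Top): (1/3)·1 + (2/3)·(-3) = -5/3.

v = -5/3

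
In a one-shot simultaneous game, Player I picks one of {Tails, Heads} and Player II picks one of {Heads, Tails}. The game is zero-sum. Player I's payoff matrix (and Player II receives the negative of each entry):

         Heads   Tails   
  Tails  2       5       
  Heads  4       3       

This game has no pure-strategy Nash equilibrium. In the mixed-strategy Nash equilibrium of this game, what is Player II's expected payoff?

-7/2

Player I's mix must leave Player II indifferent between Heads and Tails.
  Player II's expected payoff from Heads: p·(-2) + (1−p)·(-4) = 2p - 4
  Player II's expected payoff from Tails: p·(-5) + (1−p)·(-3) = -2p - 3
  2p - 4 = -2p - 3  ⇒  4p = 1  ⇒  p = 1/4.
At equilibrium Player II is indifferent across columns, so Player II's payoff equals the payoff from Heads: (1/4)·(-2) + (3/4)·(-4) = -7/2.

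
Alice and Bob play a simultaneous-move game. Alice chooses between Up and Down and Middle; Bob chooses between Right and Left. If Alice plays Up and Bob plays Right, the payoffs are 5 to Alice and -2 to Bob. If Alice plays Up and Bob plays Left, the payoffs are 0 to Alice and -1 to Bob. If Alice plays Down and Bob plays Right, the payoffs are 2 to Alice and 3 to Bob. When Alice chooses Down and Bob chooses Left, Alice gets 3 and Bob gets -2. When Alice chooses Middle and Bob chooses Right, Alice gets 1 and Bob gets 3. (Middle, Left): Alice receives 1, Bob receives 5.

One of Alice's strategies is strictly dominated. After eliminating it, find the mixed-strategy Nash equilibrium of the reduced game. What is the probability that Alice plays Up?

Alice's strategy Middle is strictly dominated by Down: 2 > 1 and 3 > 1. Eliminate Middle.
For Bob to be willing to mix, Bob must be indifferent between Right and Left, which pins down Alice's mix.
  Bob's expected payoff from Right: p·(-2) + (1−p)·3 = -5p + 3
  Bob's expected payoff from Left: p·(-1) + (1−p)·(-2) = p - 2
  -5p + 3 = p - 2  ⇒  -6p = -5  ⇒  p = 5/6.

p = 5/6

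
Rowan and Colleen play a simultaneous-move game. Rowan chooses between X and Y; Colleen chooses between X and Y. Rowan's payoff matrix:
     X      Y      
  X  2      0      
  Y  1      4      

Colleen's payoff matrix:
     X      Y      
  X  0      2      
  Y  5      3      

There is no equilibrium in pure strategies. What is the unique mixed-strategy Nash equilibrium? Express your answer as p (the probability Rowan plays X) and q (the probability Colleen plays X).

p = 1/2, q = 4/5

Set Colleen's expected payoff from X equal to that from Y:
  Colleen's expected payoff from X: p·0 + (1−p)·5 = -5p + 5
  Colleen's expected payoff from Y: p·2 + (1−p)·3 = -p + 3
  -5p + 5 = -p + 3  ⇒  -4p = -2  ⇒  p = 1/2.
Rowan's indifference between X and Y determines Colleen's mixing probability q:
  Rowan's payoff from X: q·2 + (1−q)·0 = 2q
  Rowan's payoff from Y: q·1 + (1−q)·4 = -3q + 4
  2q = -3q + 4  ⇒  5q = 4  ⇒  q = 4/5.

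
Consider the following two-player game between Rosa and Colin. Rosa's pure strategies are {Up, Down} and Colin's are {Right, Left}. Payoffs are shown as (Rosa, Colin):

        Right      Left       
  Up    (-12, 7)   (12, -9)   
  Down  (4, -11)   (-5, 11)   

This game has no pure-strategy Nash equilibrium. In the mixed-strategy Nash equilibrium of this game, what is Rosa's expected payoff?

-4/11

Colin's mix must leave Rosa indifferent between Up and Down.
  Rosa's expected payoff from Up: q·(-12) + (1−q)·12 = -24q + 12
  Rosa's expected payoff from Down: q·4 + (1−q)·(-5) = 9q - 5
  -24q + 12 = 9q - 5  ⇒  -33q = -17  ⇒  q = 17/33.
At equilibrium Rosa is indifferent across rows, so Rosa's payoff equals the payoff from Up: (17/33)·(-12) + (16/33)·12 = -4/11.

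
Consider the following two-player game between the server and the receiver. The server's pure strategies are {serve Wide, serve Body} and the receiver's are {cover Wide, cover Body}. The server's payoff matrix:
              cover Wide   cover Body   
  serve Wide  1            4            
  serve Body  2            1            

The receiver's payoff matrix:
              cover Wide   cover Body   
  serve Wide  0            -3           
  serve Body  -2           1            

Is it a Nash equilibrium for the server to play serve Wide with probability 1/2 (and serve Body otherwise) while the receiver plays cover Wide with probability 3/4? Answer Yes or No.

Yes

Check the receiver's indifference given the server's mix p = 1/2:
  payoff from cover Wide = -1; payoff from cover Body = -1 — equal.
Check the server's indifference given the receiver's mix q = 3/4:
  payoff from serve Wide = 7/4; payoff from serve Body = 7/4 — equal.
Both players are indifferent, so neither can profitably deviate.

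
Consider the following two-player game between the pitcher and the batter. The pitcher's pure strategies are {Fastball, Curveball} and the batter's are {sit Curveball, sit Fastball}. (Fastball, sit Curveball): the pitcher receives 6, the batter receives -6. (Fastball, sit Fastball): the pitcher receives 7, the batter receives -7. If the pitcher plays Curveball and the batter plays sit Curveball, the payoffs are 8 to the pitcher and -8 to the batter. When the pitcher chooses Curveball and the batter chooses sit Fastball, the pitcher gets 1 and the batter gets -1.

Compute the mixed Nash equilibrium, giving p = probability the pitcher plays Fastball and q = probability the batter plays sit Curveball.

For the batter to be willing to mix, the batter must be indifferent between sit Curveball and sit Fastball, which pins down the pitcher's mix.
  the batter's payoff from sit Curveball: p·(-6) + (1−p)·(-8) = 2p - 8
  the batter's payoff from sit Fastball: p·(-7) + (1−p)·(-1) = -6p - 1
  2p - 8 = -6p - 1  ⇒  8p = 7  ⇒  p = 7/8.
For the pitcher to be willing to mix, the pitcher must be indifferent between Fastball and Curveball, which pins down the batter's mix.
  the pitcher's expected payoff from Fastball: q·6 + (1−q)·7 = -q + 7
  the pitcher's expected payoff from Curveball: q·8 + (1−q)·1 = 7q + 1
  -q + 7 = 7q + 1  ⇒  -8q = -6  ⇒  q = 3/4.

p = 7/8, q = 3/4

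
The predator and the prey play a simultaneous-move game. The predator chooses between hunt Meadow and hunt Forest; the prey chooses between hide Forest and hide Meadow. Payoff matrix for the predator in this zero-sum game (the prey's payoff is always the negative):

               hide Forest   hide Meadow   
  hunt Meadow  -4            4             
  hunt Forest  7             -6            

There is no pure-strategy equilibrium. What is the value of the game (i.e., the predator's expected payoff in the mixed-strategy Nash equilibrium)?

Set the predator's expected payoff from hunt Meadow equal to that from hunt Forest:
  the predator's expected payoff from hunt Meadow: q·(-4) + (1−q)·4 = -8q + 4
  the predator's expected payoff from hunt Forest: q·7 + (1−q)·(-6) = 13q - 6
  -8q + 4 = 13q - 6  ⇒  -21q = -10  ⇒  q = 10/21.
The value is the predator's expected payoff against this mix (using hunt Meadow): (10/21)·(-4) + (11/21)·4 = 4/21.

v = 4/21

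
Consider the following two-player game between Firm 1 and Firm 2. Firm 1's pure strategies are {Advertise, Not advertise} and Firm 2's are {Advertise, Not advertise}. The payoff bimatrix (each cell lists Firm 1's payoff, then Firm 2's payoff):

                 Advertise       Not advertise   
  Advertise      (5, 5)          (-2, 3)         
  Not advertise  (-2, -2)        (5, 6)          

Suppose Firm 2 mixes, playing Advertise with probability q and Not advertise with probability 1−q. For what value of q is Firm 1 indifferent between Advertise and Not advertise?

q = 1/2

Firm 2's mix must leave Firm 1 indifferent between Advertise and Not advertise.
  Firm 1's expected payoff from Advertise: q·5 + (1−q)·(-2) = 7q - 2
  Firm 1's expected payoff from Not advertise: q·(-2) + (1−q)·5 = -7q + 5
  7q - 2 = -7q + 5  ⇒  14q = 7  ⇒  q = 1/2.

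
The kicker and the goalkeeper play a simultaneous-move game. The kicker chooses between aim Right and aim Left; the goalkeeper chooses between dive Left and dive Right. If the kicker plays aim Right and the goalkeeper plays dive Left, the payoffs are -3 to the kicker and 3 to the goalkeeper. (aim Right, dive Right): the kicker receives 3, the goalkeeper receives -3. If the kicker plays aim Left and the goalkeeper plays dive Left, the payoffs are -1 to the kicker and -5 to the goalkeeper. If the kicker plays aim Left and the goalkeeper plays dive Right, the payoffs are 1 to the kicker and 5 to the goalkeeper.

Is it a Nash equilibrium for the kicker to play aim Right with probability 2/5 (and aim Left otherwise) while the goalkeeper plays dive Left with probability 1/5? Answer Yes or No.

Given the kicker's mix p = 2/5, the goalkeeper's payoff from dive Left is -9/5 but from dive Right is 9/5. The goalkeeper strictly prefers dive Right, so the goalkeeper would not mix.
So the proposed profile is not a Nash equilibrium.

No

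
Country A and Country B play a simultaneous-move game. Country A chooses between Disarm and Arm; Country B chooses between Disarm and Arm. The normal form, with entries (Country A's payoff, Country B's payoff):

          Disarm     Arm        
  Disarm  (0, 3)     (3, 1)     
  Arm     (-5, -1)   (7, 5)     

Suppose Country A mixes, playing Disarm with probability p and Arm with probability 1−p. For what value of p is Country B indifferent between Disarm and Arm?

In a mixed equilibrium Country B is indifferent between Disarm and Arm; this condition fixes p.
  Country B's expected payoff from Disarm: p·3 + (1−p)·(-1) = 4p - 1
  Country B's expected payoff from Arm: p·1 + (1−p)·5 = -4p + 5
  4p - 1 = -4p + 5  ⇒  8p = 6  ⇒  p = 3/4.

p = 3/4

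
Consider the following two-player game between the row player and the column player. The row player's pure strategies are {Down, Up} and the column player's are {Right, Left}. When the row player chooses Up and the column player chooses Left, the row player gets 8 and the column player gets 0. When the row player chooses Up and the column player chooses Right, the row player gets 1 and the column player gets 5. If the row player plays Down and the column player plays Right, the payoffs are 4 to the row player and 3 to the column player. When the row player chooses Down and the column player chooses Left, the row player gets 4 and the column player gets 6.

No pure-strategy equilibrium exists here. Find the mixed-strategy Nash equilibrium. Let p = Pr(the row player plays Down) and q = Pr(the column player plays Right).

p = 5/8, q = 4/7

For the column player to be willing to mix, the column player must be indifferent between Right and Left, which pins down the row player's mix.
  the column player's payoff from Right: p·3 + (1−p)·5 = -2p + 5
  the column player's payoff from Left: p·6 + (1−p)·0 = 6p
  -2p + 5 = 6p  ⇒  -8p = -5  ⇒  p = 5/8.
Set the row player's expected payoff from Down equal to that from Up:
  the row player's payoff from Down: q·4 + (1−q)·4 = 4
  the row player's payoff from Up: q·1 + (1−q)·8 = -7q + 8
  4 = -7q + 8  ⇒  7q = 4  ⇒  q = 4/7.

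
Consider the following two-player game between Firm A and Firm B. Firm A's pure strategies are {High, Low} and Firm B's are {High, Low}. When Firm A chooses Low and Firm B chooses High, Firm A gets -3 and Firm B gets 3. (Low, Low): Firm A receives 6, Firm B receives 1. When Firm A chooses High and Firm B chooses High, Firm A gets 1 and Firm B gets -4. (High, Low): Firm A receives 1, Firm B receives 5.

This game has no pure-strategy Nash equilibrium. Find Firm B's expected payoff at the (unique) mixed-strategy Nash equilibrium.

Firm B's indifference between High and Low determines Firm A's mixing probability p:
  Firm B's payoff from High: p·(-4) + (1−p)·3 = -7p + 3
  Firm B's payoff from Low: p·5 + (1−p)·1 = 4p + 1
  -7p + 3 = 4p + 1  ⇒  -11p = -2  ⇒  p = 2/11.
At equilibrium Firm B is indifferent across columns, so Firm B's payoff equals the payoff from High: (2/11)·(-4) + (9/11)·3 = 19/11.

19/11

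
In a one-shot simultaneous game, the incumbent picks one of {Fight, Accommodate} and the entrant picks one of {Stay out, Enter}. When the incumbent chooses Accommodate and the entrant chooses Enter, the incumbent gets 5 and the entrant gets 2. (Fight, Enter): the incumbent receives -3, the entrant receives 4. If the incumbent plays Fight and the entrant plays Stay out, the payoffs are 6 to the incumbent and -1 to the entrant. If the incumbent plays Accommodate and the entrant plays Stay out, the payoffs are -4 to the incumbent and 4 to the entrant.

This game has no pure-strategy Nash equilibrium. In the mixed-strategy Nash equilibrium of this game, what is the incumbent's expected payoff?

1

The entrant's mix must leave the incumbent indifferent between Fight and Accommodate.
  the incumbent's payoff to Fight: q·6 + (1−q)·(-3) = 9q - 3
  the incumbent's payoff to Accommodate: q·(-4) + (1−q)·5 = -9q + 5
  9q - 3 = -9q + 5  ⇒  18q = 8  ⇒  q = 4/9.
At equilibrium the incumbent is indifferent across rows, so the incumbent's payoff equals the payoff from Fight: (4/9)·6 + (5/9)·(-3) = 1.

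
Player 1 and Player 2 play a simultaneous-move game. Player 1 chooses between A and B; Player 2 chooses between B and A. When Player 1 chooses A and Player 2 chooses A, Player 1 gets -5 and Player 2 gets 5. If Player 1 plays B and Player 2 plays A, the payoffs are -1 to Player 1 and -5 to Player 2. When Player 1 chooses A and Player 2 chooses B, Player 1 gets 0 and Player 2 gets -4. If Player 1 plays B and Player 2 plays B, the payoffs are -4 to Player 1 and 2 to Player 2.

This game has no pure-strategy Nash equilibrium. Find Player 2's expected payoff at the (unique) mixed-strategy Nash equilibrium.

-5/8

Player 1's mix must leave Player 2 indifferent between B and A.
  Player 2's payoff from B: p·(-4) + (1−p)·2 = -6p + 2
  Player 2's payoff from A: p·5 + (1−p)·(-5) = 10p - 5
  -6p + 2 = 10p - 5  ⇒  -16p = -7  ⇒  p = 7/16.
At equilibrium Player 2 is indifferent across columns, so Player 2's payoff equals the payoff from B: (7/16)·(-4) + (9/16)·2 = -5/8.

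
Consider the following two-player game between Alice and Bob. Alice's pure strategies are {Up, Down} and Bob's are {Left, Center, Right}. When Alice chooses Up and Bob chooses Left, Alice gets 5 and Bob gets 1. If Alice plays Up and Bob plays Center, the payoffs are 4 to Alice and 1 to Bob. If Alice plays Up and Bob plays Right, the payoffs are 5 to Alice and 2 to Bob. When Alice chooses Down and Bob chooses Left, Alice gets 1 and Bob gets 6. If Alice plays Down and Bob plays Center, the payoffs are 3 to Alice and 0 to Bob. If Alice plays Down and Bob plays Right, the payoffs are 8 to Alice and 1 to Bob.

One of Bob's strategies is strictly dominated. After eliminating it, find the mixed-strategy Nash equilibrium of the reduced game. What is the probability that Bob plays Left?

q = 3/7

Bob's strategy Center is strictly dominated by Right: 2 > 1 and 1 > 0. Eliminate Center.
Bob's mix must leave Alice indifferent between Up and Down.
  Alice's expected payoff from Up: q·5 + (1−q)·5 = 5
  Alice's expected payoff from Down: q·1 + (1−q)·8 = -7q + 8
  5 = -7q + 8  ⇒  7q = 3  ⇒  q = 3/7.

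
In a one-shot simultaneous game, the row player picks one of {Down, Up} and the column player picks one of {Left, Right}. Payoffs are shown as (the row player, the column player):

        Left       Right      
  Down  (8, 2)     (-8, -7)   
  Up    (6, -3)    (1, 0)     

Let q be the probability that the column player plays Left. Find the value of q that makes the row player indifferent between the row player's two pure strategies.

The column player's mix must leave the row player indifferent between Down and Up.
  the row player's expected payoff from Down: q·8 + (1−q)·(-8) = 16q - 8
  the row player's expected payoff from Up: q·6 + (1−q)·1 = 5q + 1
  16q - 8 = 5q + 1  ⇒  11q = 9  ⇒  q = 9/11.

q = 9/11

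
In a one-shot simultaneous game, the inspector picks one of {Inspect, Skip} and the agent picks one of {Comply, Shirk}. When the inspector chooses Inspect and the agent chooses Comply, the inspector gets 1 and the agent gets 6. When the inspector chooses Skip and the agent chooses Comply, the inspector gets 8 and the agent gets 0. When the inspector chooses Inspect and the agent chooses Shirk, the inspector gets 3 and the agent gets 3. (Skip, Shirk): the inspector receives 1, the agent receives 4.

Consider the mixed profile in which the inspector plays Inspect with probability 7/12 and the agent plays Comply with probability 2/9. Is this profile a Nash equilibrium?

Given the inspector's mix p = 7/12, the agent's payoff from Comply is 7/2 but from Shirk is 41/12. The agent strictly prefers Comply, so the agent would not mix.
So the proposed profile is not a Nash equilibrium.

No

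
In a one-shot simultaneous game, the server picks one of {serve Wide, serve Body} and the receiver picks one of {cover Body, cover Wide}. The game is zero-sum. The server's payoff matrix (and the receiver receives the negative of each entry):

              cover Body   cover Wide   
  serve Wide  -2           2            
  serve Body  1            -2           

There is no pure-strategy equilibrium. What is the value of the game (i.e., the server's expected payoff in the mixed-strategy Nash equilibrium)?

v = -2/7

Set the server's expected payoff from serve Wide equal to that from serve Body:
  the server's payoff to serve Wide: q·(-2) + (1−q)·2 = -4q + 2
  the server's payoff to serve Body: q·1 + (1−q)·(-2) = 3q - 2
  -4q + 2 = 3q - 2  ⇒  -7q = -4  ⇒  q = 4/7.
The value is the server's expected payoff against this mix (using serve Wide): (4/7)·(-2) + (3/7)·2 = -2/7.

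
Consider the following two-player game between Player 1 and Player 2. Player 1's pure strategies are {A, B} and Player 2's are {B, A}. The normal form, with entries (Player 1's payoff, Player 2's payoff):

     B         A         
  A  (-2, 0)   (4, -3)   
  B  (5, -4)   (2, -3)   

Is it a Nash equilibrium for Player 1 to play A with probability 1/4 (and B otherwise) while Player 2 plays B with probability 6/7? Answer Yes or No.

No

Given Player 2's mix q = 6/7, Player 1's payoff from A is -8/7 but from B is 32/7. Player 1 strictly prefers B, so Player 1 would not mix.
So the proposed profile is not a Nash equilibrium.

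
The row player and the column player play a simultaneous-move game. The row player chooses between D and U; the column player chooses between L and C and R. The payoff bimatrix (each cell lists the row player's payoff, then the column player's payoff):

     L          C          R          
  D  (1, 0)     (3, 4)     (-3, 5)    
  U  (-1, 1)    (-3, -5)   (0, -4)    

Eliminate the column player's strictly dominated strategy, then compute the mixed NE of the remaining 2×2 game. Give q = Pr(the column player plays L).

The column player's strategy C is strictly dominated by R: 5 > 4 and -4 > -5. Eliminate C.
Set the row player's expected payoff from D equal to that from U:
  the row player's expected payoff from D: q·1 + (1−q)·(-3) = 4q - 3
  the row player's expected payoff from U: q·(-1) + (1−q)·0 = -q
  4q - 3 = -q  ⇒  5q = 3  ⇒  q = 3/5.

q = 3/5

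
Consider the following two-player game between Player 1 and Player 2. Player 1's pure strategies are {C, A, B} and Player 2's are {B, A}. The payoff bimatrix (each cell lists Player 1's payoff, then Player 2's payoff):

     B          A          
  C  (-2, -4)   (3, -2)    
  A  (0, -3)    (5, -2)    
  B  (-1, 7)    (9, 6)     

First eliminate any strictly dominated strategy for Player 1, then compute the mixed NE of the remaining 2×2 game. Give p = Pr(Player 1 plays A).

p = 1/2

Player 1's strategy C is strictly dominated by A: 0 > -2 and 5 > 3. Eliminate C.
Set Player 2's expected payoff from B equal to that from A:
  Player 2's payoff to B: p·(-3) + (1−p)·7 = -10p + 7
  Player 2's payoff to A: p·(-2) + (1−p)·6 = -8p + 6
  -10p + 7 = -8p + 6  ⇒  -2p = -1  ⇒  p = 1/2.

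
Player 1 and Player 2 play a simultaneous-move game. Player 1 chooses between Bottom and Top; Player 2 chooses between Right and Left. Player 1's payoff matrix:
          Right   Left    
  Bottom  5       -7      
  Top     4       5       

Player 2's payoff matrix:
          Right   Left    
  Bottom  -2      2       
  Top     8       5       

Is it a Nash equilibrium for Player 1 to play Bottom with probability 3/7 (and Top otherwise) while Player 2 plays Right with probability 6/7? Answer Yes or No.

No

Given Player 2's mix q = 6/7, Player 1's payoff from Bottom is 23/7 but from Top is 29/7. Player 1 strictly prefers Top, so Player 1 would not mix.
So the proposed profile is not a Nash equilibrium.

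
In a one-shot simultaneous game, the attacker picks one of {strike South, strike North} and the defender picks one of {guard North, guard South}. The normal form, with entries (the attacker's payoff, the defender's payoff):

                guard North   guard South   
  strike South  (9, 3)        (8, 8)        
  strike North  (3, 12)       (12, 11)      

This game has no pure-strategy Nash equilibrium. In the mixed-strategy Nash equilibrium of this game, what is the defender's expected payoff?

21/2

Set the defender's expected payoff from guard North equal to that from guard South:
  the defender's payoff from guard North: p·3 + (1−p)·12 = -9p + 12
  the defender's payoff from guard South: p·8 + (1−p)·11 = -3p + 11
  -9p + 12 = -3p + 11  ⇒  -6p = -1  ⇒  p = 1/6.
At equilibrium the defender is indifferent across columns, so the defender's payoff equals the payoff from guard North: (1/6)·3 + (5/6)·12 = 21/2.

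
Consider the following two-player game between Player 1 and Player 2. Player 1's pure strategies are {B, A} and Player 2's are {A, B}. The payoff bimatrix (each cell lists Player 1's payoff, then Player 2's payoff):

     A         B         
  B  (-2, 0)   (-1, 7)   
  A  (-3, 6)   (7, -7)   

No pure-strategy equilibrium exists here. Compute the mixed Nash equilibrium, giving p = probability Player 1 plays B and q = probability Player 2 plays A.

Set Player 2's expected payoff from A equal to that from B:
  Player 2's payoff to A: p·0 + (1−p)·6 = -6p + 6
  Player 2's payoff to B: p·7 + (1−p)·(-7) = 14p - 7
  -6p + 6 = 14p - 7  ⇒  -20p = -13  ⇒  p = 13/20.
For Player 1 to be willing to mix, Player 1 must be indifferent between B and A, which pins down Player 2's mix.
  Player 1's expected payoff from B: q·(-2) + (1−q)·(-1) = -q - 1
  Player 1's expected payoff from A: q·(-3) + (1−q)·7 = -10q + 7
  -q - 1 = -10q + 7  ⇒  9q = 8  ⇒  q = 8/9.

p = 13/20, q = 8/9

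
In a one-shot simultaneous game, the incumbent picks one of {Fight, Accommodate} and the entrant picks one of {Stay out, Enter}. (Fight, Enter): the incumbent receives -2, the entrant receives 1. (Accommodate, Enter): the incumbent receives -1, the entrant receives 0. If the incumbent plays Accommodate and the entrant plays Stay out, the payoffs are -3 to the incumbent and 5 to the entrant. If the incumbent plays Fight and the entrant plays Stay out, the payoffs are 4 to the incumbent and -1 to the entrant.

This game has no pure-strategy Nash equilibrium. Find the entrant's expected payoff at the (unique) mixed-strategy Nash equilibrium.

For the entrant to be willing to mix, the entrant must be indifferent between Stay out and Enter, which pins down the incumbent's mix.
  the entrant's payoff from Stay out: p·(-1) + (1−p)·5 = -6p + 5
  the entrant's payoff from Enter: p·1 + (1−p)·0 = p
  -6p + 5 = p  ⇒  -7p = -5  ⇒  p = 5/7.
At equilibrium the entrant is indifferent across columns, so the entrant's payoff equals the payoff from Stay out: (5/7)·(-1) + (2/7)·5 = 5/7.

5/7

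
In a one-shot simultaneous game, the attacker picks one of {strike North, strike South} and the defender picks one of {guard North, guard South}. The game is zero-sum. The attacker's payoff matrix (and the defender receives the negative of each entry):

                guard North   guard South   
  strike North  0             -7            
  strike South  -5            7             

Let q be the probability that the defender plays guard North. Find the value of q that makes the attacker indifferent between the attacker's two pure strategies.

In a mixed equilibrium the attacker is indifferent between strike North and strike South; this condition fixes q.
  the attacker's payoff to strike North: q·0 + (1−q)·(-7) = 7q - 7
  the attacker's payoff to strike South: q·(-5) + (1−q)·7 = -12q + 7
  7q - 7 = -12q + 7  ⇒  19q = 14  ⇒  q = 14/19.

q = 14/19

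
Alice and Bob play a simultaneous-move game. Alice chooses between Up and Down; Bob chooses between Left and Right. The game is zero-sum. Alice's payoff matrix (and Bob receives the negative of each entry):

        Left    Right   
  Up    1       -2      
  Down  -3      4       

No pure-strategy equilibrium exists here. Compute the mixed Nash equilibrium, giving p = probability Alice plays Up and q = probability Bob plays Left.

For Bob to be willing to mix, Bob must be indifferent between Left and Right, which pins down Alice's mix.
  Bob's payoff to Left: p·(-1) + (1−p)·3 = -4p + 3
  Bob's payoff to Right: p·2 + (1−p)·(-4) = 6p - 4
  -4p + 3 = 6p - 4  ⇒  -10p = -7  ⇒  p = 7/10.
Alice's indifference between Up and Down determines Bob's mixing probability q:
  Alice's payoff to Up: q·1 + (1−q)·(-2) = 3q - 2
  Alice's payoff to Down: q·(-3) + (1−q)·4 = -7q + 4
  3q - 2 = -7q + 4  ⇒  10q = 6  ⇒  q = 3/5.

p = 7/10, q = 3/5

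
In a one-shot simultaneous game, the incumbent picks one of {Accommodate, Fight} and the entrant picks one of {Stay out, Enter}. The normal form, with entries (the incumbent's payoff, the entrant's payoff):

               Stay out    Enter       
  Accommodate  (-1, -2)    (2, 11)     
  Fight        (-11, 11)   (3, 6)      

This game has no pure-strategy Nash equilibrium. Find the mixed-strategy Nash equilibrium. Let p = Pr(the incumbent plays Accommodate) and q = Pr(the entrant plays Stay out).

p = 5/18, q = 1/11

The incumbent's mix must leave the entrant indifferent between Stay out and Enter.
  the entrant's expected payoff from Stay out: p·(-2) + (1−p)·11 = -13p + 11
  the entrant's expected payoff from Enter: p·11 + (1−p)·6 = 5p + 6
  -13p + 11 = 5p + 6  ⇒  -18p = -5  ⇒  p = 5/18.
For the incumbent to be willing to mix, the incumbent must be indifferent between Accommodate and Fight, which pins down the entrant's mix.
  the incumbent's expected payoff from Accommodate: q·(-1) + (1−q)·2 = -3q + 2
  the incumbent's expected payoff from Fight: q·(-11) + (1−q)·3 = -14q + 3
  -3q + 2 = -14q + 3  ⇒  11q = 1  ⇒  q = 1/11.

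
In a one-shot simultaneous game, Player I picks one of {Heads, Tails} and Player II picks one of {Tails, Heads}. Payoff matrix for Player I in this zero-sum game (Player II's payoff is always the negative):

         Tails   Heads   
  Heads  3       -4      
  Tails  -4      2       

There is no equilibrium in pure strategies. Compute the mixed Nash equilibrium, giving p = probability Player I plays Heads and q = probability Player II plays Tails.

Set Player II's expected payoff from Tails equal to that from Heads:
  Player II's payoff from Tails: p·(-3) + (1−p)·4 = -7p + 4
  Player II's payoff from Heads: p·4 + (1−p)·(-2) = 6p - 2
  -7p + 4 = 6p - 2  ⇒  -13p = -6  ⇒  p = 6/13.
Player I's indifference between Heads and Tails determines Player II's mixing probability q:
  Player I's payoff to Heads: q·3 + (1−q)·(-4) = 7q - 4
  Player I's payoff to Tails: q·(-4) + (1−q)·2 = -6q + 2
  7q - 4 = -6q + 2  ⇒  13q = 6  ⇒  q = 6/13.

p = 6/13, q = 6/13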